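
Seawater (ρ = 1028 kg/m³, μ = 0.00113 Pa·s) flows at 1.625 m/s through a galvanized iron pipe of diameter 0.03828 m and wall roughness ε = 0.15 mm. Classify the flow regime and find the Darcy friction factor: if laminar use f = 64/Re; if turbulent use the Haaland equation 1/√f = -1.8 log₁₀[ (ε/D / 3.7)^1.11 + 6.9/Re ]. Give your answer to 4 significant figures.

f ≈ 0.03000

Re = ρVD/μ = 1028·1.625·0.03828/0.00113 = 5.659e+04.
Re > 4000 → turbulent. ε/D = 0.00015/0.03828 = 0.00392; Haaland: 1/√f = -1.8 log₁₀[0.000498 + 0.000122] = 5.773, so f = 0.03.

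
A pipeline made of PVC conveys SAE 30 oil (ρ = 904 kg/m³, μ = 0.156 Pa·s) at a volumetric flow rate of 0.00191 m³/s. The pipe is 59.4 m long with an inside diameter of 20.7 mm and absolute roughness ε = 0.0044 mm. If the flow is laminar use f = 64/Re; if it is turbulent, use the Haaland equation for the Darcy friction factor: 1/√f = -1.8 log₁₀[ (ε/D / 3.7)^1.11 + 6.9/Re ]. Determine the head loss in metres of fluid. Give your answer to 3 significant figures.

Cross-sectional area A = πD²/4 = π(0.0207)²/4 = 0.0003365 m²; mean velocity V = Q/A = 0.00191/0.0003365 = 5.675 m/s.
Reynolds number Re = ρVD/μ = 904 · 5.675 · 0.0207 / 0.156 = 680.8.
Re < 2300 → laminar flow, so f = 64/Re = 64/680.8 = 0.09401 (the turbulent correlation is not needed).
Darcy-Weisbach: ΔP = f(L/D)(ρV²/2) = 0.09401·(59.4/0.0207)·(904·5.675²/2) = 0.09401·2870·1.456e+04 = 3.928e+06 Pa.
Head loss h_f = ΔP/(ρg) = 3.928e+06/(904·9.81) = 443 m.

h_f ≈ 443 m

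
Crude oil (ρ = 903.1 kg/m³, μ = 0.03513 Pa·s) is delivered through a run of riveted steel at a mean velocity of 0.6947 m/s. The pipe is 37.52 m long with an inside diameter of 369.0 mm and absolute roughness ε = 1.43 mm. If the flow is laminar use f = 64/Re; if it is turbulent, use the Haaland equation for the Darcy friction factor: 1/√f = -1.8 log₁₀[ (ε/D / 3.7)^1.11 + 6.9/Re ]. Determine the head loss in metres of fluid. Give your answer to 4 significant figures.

Reynolds number Re = ρVD/μ = 903.1 · 0.6947 · 0.369 / 0.0351 = 6590.
Re > 4000 → turbulent. Relative roughness ε/D = 0.00143/0.369 = 0.00388. Haaland: 1/√f = -1.8 log₁₀[(0.00388/3.7)^1.11 + 6.9/6590] = -1.8 log₁₀[0.000492 + 0.00105] = 5.063, so f = 0.03901.
Darcy-Weisbach: ΔP = f(L/D)(ρV²/2) = 0.03901·(37.52/0.369)·(903.1·0.6947²/2) = 0.03901·101.7·217.9 = 864.5 Pa.
Head loss h_f = ΔP/(ρg) = 864.5/(903.1·9.81) = 0.09758 m.

h_f ≈ 0.09758 m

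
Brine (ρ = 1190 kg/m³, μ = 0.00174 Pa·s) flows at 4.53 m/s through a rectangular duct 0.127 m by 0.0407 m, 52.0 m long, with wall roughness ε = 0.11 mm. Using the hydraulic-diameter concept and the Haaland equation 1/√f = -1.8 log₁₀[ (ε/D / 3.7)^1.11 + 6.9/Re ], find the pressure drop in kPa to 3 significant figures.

ΔP ≈ 244 kPa

Hydraulic diameter D_h = 4A/P = 4·(0.127·0.0407)/(2·(0.127+0.0407)) = 0.02068/0.3354 = 0.06164 m.
Re = ρVD_h/μ = 1190·4.53·0.06164/0.00174 = 1.91e+05.
ε/D_h = 0.00011/0.06164 = 0.00178; Haaland gives 1/√f = -1.8 log₁₀[0.000208+3.61e-05] = 6.502, so f = 0.02366.
ΔP = f(L/D_h)(ρV²/2) = 0.02366·52/0.06164·1.221e+04 = 2.437e+05 Pa.
ΔP = 244 kPa.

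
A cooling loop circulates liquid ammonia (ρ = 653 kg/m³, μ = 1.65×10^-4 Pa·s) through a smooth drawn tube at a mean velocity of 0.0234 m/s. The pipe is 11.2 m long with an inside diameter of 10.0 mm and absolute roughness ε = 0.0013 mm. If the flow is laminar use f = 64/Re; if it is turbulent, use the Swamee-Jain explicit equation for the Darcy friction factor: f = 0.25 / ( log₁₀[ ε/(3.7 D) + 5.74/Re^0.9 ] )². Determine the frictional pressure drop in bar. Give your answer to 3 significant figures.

Reynolds number Re = ρVD/μ = 653 · 0.0234 · 0.01 / 0.000165 = 926.1.
Re < 2300 → laminar flow, so f = 64/Re = 64/926.1 = 0.06911 (the turbulent correlation is not needed).
Darcy-Weisbach: ΔP = f(L/D)(ρV²/2) = 0.06911·(11.2/0.01)·(653·0.0234²/2) = 0.06911·1120·0.1788 = 13.84 Pa.
ΔP = 13.84 Pa = 1.38×10^-4 bar.

ΔP ≈ 1.38×10^-4 bar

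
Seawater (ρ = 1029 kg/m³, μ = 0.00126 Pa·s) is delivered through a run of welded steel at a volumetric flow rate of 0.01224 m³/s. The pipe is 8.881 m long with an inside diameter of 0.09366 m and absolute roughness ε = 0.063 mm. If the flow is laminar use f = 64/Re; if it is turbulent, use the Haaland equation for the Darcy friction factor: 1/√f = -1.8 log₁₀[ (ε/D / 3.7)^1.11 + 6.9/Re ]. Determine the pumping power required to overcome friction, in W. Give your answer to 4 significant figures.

P ≈ 37.93 W

Cross-sectional area A = πD²/4 = π(0.09366)²/4 = 0.00689 m²; mean velocity V = Q/A = 0.01224/0.00689 = 1.777 m/s.
Reynolds number Re = ρVD/μ = 1029 · 1.777 · 0.09366 / 0.00126 = 1.359e+05.
Re > 4000 → turbulent. Relative roughness ε/D = 6.3e-05/0.09366 = 0.000673. Haaland: 1/√f = -1.8 log₁₀[(0.000673/3.7)^1.11 + 6.9/1.359e+05] = -1.8 log₁₀[7.05e-05 + 5.08e-05] = 7.049, so f = 0.02012.
Darcy-Weisbach: ΔP = f(L/D)(ρV²/2) = 0.02012·(8.881/0.09366)·(1029·1.777²/2) = 0.02012·94.82·1624 = 3099 Pa.
Pumping power P = QΔP = 0.01224·3099 = 37.928 W = 37.93 W.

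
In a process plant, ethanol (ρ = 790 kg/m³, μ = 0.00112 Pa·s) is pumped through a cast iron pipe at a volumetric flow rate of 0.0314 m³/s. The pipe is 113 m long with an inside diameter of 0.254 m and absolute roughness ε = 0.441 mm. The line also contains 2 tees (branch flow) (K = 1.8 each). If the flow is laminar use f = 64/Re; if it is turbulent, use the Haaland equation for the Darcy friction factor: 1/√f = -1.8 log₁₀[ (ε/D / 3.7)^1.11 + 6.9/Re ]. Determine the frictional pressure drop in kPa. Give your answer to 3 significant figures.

Cross-sectional area A = πD²/4 = π(0.254)²/4 = 0.05067 m²; mean velocity V = Q/A = 0.0314/0.05067 = 0.6197 m/s.
Reynolds number Re = ρVD/μ = 790 · 0.6197 · 0.254 / 0.00112 = 1.11e+05.
Re > 4000 → turbulent. Relative roughness ε/D = 0.000441/0.254 = 0.00174. Haaland: 1/√f = -1.8 log₁₀[(0.00174/3.7)^1.11 + 6.9/1.11e+05] = -1.8 log₁₀[0.000202 + 6.21e-05] = 6.441, so f = 0.02411.
Total minor-loss coefficient ΣK = 2·1.8 = 3.6.
ΔP = [f·L/D + ΣK]·(ρV²/2) = [0.02411·113/0.254 + 3.6]·(790·0.6197²/2) = [10.72 + 3.6]·151.7 = 2173 Pa.
ΔP = 2173 Pa = 2.17 kPa.

ΔP ≈ 2.17 kPa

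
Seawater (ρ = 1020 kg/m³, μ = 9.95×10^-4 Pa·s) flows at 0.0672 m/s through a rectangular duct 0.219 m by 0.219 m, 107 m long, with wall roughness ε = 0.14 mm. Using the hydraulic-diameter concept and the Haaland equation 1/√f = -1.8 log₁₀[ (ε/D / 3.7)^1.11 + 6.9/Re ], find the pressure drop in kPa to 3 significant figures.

ΔP ≈ 0.0323 kPa

Hydraulic diameter D_h = 4A/P = 4·(0.219·0.219)/(2·(0.219+0.219)) = 0.1918/0.876 = 0.219 m.
Re = ρVD_h/μ = 1020·0.0672·0.219/0.000995 = 1.509e+04.
ε/D_h = 0.00014/0.219 = 0.000639; Haaland gives 1/√f = -1.8 log₁₀[6.66e-05+0.000457] = 5.905, so f = 0.02868.
ΔP = f(L/D_h)(ρV²/2) = 0.02868·107/0.219·2.303 = 32.27 Pa.
ΔP = 0.0323 kPa.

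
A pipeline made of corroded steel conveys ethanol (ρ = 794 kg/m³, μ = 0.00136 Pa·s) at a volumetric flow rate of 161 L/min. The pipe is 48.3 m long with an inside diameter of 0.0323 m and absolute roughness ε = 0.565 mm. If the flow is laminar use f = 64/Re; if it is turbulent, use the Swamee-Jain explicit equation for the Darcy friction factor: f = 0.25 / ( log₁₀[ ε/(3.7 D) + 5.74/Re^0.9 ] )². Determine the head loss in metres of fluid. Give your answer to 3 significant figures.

Q = 161 L/min = 161/60000 = 0.002683 m³/s.
Cross-sectional area A = πD²/4 = π(0.0323)²/4 = 0.0008194 m²; mean velocity V = Q/A = 0.002683/0.0008194 = 3.275 m/s.
Reynolds number Re = ρVD/μ = 794 · 3.275 · 0.0323 / 0.00136 = 6.175e+04.
Re > 4000 → turbulent. Relative roughness ε/D = 0.000565/0.0323 = 0.0175. Swamee-Jain: f = 0.25/(log₁₀[0.0175/3.7 + 5.74/6.175e+04^0.9])² = 0.25/(log₁₀[0.00473 + 0.00028])² = 0.25/(-2.3)² = 0.04724.
Darcy-Weisbach: ΔP = f(L/D)(ρV²/2) = 0.04724·(48.3/0.0323)·(794·3.275²/2) = 0.04724·1495·4257 = 3.008e+05 Pa.
Head loss h_f = ΔP/(ρg) = 3.008e+05/(794·9.81) = 38.6 m.

h_f ≈ 38.6 m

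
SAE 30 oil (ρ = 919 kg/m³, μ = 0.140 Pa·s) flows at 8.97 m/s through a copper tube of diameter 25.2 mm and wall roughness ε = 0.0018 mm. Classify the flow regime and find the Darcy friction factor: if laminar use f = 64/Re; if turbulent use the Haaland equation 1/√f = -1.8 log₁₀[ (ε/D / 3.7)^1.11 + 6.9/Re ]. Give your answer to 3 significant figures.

f ≈ 0.0431

Re = ρVD/μ = 919·8.97·0.0252/0.14 = 1484.
Re < 2300 → laminar, so f = 64/Re = 0.04313 (roughness is irrelevant in laminar flow).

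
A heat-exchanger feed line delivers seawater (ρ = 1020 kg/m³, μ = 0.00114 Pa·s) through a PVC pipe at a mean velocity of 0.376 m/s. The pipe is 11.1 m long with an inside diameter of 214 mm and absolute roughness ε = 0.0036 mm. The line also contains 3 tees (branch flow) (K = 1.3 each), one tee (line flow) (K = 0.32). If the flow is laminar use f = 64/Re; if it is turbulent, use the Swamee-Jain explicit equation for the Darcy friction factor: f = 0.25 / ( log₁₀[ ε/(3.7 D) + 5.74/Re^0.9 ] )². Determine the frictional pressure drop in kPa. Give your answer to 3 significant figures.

Reynolds number Re = ρVD/μ = 1020 · 0.376 · 0.214 / 0.00114 = 7.199e+04.
Re > 4000 → turbulent. Relative roughness ε/D = 3.6e-06/0.214 = 1.68e-05. Swamee-Jain: f = 0.25/(log₁₀[1.68e-05/3.7 + 5.74/7.199e+04^0.9])² = 0.25/(log₁₀[4.55e-06 + 0.000244])² = 0.25/(-3.605)² = 0.01924.
Total minor-loss coefficient ΣK = 3·1.3 + 1·0.32 = 4.22.
ΔP = [f·L/D + ΣK]·(ρV²/2) = [0.01924·11.1/0.214 + 4.22]·(1020·0.376²/2) = [0.998 + 4.22]·72.1 = 376.2 Pa.
ΔP = 376.2 Pa = 0.376 kPa.

ΔP ≈ 0.376 kPa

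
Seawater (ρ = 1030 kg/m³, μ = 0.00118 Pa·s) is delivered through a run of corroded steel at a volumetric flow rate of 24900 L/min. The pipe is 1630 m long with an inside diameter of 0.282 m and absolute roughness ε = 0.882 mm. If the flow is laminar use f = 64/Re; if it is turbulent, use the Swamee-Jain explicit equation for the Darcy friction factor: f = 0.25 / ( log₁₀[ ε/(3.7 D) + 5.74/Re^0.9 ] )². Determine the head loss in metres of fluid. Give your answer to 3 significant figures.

Q = 24900 L/min = 24900/60000 = 0.415 m³/s.
Cross-sectional area A = πD²/4 = π(0.282)²/4 = 0.06246 m²; mean velocity V = Q/A = 0.415/0.06246 = 6.644 m/s.
Reynolds number Re = ρVD/μ = 1030 · 6.644 · 0.282 / 0.00118 = 1.636e+06.
Re > 4000 → turbulent. Relative roughness ε/D = 0.000882/0.282 = 0.00313. Swamee-Jain: f = 0.25/(log₁₀[0.00313/3.7 + 5.74/1.636e+06^0.9])² = 0.25/(log₁₀[0.000845 + 1.47e-05])² = 0.25/(-3.066)² = 0.0266.
Darcy-Weisbach: ΔP = f(L/D)(ρV²/2) = 0.0266·(1630/0.282)·(1030·6.644²/2) = 0.0266·5780·2.274e+04 = 3.496e+06 Pa.
Head loss h_f = ΔP/(ρg) = 3.496e+06/(1030·9.81) = 346 m.

h_f ≈ 346 m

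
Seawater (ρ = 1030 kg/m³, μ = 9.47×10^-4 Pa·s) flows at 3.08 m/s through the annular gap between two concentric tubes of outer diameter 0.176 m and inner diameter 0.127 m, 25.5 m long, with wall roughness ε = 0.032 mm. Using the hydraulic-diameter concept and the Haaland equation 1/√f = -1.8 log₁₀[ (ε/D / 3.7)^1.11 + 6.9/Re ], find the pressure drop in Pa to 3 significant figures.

Hydraulic diameter D_h = 4A/P = D_o - D_i = 0.176 - 0.127 = 0.049 m.
Re = ρVD_h/μ = 1030·3.08·0.049/0.000947 = 1.641e+05.
ε/D_h = 3.2e-05/0.049 = 0.000653; Haaland gives 1/√f = -1.8 log₁₀[6.82e-05+4.2e-05] = 7.124, so f = 0.01971.
ΔP = f(L/D_h)(ρV²/2) = 0.01971·25.5/0.049·4885 = 5.01e+04 Pa.

ΔP ≈ 50100 Pa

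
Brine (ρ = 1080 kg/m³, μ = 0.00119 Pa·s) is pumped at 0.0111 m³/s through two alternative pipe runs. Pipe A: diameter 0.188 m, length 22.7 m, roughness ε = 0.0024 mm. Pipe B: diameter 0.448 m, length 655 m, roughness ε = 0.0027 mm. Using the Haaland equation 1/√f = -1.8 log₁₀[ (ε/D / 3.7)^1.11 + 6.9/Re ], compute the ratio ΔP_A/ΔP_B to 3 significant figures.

ΔP_A/ΔP_B ≈ 2.19

Pipe A: V = Q/A = 0.0111/0.02776 = 0.3999 m/s; Re = 6.823e+04; ε/D = 1.28e-05; Haaland → f = 0.01937; ΔP_A = f(L/D)(ρV²/2) = 202 Pa.
Pipe B: V = Q/A = 0.0111/0.1576 = 0.07042 m/s; Re = 2.863e+04; ε/D = 6.03e-06; Haaland → f = 0.02359; ΔP_B = f(L/D)(ρV²/2) = 92.34 Pa.
ΔP_A/ΔP_B = 202/92.34 = 2.19.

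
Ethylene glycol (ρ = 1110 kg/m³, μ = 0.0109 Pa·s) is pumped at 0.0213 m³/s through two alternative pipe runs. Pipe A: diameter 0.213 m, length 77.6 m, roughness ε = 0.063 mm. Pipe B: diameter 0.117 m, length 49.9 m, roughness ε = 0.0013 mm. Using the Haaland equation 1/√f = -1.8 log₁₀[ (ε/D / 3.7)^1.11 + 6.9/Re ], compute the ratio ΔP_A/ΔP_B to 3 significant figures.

Pipe A: V = Q/A = 0.0213/0.03563 = 0.5978 m/s; Re = 1.297e+04; ε/D = 0.000296; Haaland → f = 0.02919; ΔP_A = f(L/D)(ρV²/2) = 2109 Pa.
Pipe B: V = Q/A = 0.0213/0.01075 = 1.981 m/s; Re = 2.36e+04; ε/D = 1.11e-05; Haaland → f = 0.02473; ΔP_B = f(L/D)(ρV²/2) = 2.297e+04 Pa.
ΔP_A/ΔP_B = 2109/2.297e+04 = 0.0918.

ΔP_A/ΔP_B ≈ 0.0918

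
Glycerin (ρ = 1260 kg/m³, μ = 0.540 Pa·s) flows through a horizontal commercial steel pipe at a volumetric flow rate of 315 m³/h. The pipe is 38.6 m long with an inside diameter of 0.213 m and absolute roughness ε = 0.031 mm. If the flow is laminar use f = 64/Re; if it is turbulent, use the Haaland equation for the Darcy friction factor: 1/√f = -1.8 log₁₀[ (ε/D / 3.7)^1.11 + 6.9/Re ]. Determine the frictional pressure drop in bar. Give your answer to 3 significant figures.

Q = 315 m³/h = 315/3600 = 0.0875 m³/s.
Cross-sectional area A = πD²/4 = π(0.213)²/4 = 0.03563 m²; mean velocity V = Q/A = 0.0875/0.03563 = 2.456 m/s.
Reynolds number Re = ρVD/μ = 1260 · 2.456 · 0.213 / 0.54 = 1220.
Re < 2300 → laminar flow, so f = 64/Re = 64/1220 = 0.05244 (the turbulent correlation is not needed).
Darcy-Weisbach: ΔP = f(L/D)(ρV²/2) = 0.05244·(38.6/0.213)·(1260·2.456²/2) = 0.05244·181.2·3799 = 3.61e+04 Pa.
ΔP = 3.61e+04 Pa = 0.361 bar.

ΔP ≈ 0.361 bar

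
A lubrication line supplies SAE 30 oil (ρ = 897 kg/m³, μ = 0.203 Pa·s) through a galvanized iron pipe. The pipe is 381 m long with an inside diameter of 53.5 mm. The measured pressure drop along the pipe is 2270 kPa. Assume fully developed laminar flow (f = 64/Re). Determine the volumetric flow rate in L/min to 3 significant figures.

For laminar flow, f = 64/Re with Re = ρVD/μ, so Darcy-Weisbach reduces to ΔP = 32μLV/D². Solving for V: V = ΔP·D²/(32μL) = 2.27e+06·(0.0535)²/(32·0.203·381) = 2.625 m/s.
Check: Re = ρVD/μ = 897·2.625·0.0535/0.203 = 620.6 < 2300, so the laminar assumption holds.
Q = V·A = 2.625·(π/4·0.0535²) = 0.005901 m³/s = 354 L/min.

Q ≈ 354 L/min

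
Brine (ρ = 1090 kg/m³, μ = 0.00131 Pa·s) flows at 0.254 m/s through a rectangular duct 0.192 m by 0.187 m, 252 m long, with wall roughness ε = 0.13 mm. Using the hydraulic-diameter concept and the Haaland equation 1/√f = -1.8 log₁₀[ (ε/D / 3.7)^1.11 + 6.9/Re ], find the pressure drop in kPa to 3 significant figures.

ΔP ≈ 1.11 kPa

Hydraulic diameter D_h = 4A/P = 4·(0.192·0.187)/(2·(0.192+0.187)) = 0.1436/0.758 = 0.1895 m.
Re = ρVD_h/μ = 1090·0.254·0.1895/0.00131 = 4.004e+04.
ε/D_h = 0.00013/0.1895 = 0.000686; Haaland gives 1/√f = -1.8 log₁₀[7.21e-05+0.000172] = 6.501, so f = 0.02366.
ΔP = f(L/D_h)(ρV²/2) = 0.02366·252/0.1895·35.16 = 1106 Pa.
ΔP = 1.11 kPa.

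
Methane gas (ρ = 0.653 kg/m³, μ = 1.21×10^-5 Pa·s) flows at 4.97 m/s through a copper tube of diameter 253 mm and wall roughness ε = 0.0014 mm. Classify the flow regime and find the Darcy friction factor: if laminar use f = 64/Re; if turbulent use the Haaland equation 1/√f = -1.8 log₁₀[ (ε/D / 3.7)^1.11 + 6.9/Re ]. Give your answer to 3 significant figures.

Re = ρVD/μ = 0.653·4.97·0.253/1.21e-05 = 6.786e+04.
Re > 4000 → turbulent. ε/D = 1.4e-06/0.253 = 5.53e-06; Haaland: 1/√f = -1.8 log₁₀[3.42e-07 + 0.000102] = 7.184, so f = 0.01937.

f ≈ 0.0194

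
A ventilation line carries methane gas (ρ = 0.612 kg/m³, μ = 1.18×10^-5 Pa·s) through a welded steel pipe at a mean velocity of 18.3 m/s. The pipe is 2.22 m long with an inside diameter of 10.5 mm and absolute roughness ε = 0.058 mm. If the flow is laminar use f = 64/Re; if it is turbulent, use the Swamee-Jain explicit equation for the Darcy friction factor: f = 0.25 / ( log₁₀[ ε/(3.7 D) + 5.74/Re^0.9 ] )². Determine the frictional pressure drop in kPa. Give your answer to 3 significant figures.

Reynolds number Re = ρVD/μ = 0.612 · 18.3 · 0.0105 / 1.18e-05 = 9966.
Re > 4000 → turbulent. Relative roughness ε/D = 5.8e-05/0.0105 = 0.00552. Swamee-Jain: f = 0.25/(log₁₀[0.00552/3.7 + 5.74/9966^0.9])² = 0.25/(log₁₀[0.00149 + 0.00145])² = 0.25/(-2.532)² = 0.039.
Darcy-Weisbach: ΔP = f(L/D)(ρV²/2) = 0.039·(2.22/0.0105)·(0.612·18.3²/2) = 0.039·211.4·102.5 = 845 Pa.
ΔP = 845 Pa = 0.845 kPa.

ΔP ≈ 0.845 kPa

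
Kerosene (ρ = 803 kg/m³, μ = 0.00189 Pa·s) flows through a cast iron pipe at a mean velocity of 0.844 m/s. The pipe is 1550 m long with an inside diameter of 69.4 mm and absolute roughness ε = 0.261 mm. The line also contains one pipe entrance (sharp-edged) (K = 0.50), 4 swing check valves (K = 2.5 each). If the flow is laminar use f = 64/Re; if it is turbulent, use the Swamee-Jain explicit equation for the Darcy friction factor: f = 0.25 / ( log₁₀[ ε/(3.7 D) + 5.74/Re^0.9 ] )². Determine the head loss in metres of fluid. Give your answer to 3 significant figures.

h_f ≈ 26.6 m

Reynolds number Re = ρVD/μ = 803 · 0.844 · 0.0694 / 0.00189 = 2.489e+04.
Re > 4000 → turbulent. Relative roughness ε/D = 0.000261/0.0694 = 0.00376. Swamee-Jain: f = 0.25/(log₁₀[0.00376/3.7 + 5.74/2.489e+04^0.9])² = 0.25/(log₁₀[0.00102 + 0.000635])² = 0.25/(-2.782)² = 0.0323.
Total minor-loss coefficient ΣK = 1·0.5 + 4·2.5 = 10.5.
ΔP = [f·L/D + ΣK]·(ρV²/2) = [0.0323·1550/0.0694 + 10.5]·(803·0.844²/2) = [721.3 + 10.5]·286 = 2.093e+05 Pa.
Head loss h_f = ΔP/(ρg) = 2.093e+05/(803·9.81) = 26.6 m.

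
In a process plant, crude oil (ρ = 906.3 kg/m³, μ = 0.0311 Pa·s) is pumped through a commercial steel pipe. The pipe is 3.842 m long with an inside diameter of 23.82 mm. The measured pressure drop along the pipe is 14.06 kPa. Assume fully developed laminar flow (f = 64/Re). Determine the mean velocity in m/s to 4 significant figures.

V ≈ 2.086 m/s

For laminar flow, f = 64/Re with Re = ρVD/μ, so Darcy-Weisbach reduces to ΔP = 32μLV/D². Solving for V: V = ΔP·D²/(32μL) = 1.406e+04·(0.02382)²/(32·0.0311·3.842) = 2.086 m/s.
Check: Re = ρVD/μ = 906.3·2.086·0.02382/0.0311 = 1448 < 2300, so the laminar assumption holds.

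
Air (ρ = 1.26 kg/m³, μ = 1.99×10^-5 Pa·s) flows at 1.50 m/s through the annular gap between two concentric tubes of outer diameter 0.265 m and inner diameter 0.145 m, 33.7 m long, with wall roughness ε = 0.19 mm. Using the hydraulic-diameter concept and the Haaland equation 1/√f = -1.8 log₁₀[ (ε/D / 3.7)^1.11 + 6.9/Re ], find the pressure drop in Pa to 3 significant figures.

Hydraulic diameter D_h = 4A/P = D_o - D_i = 0.265 - 0.145 = 0.12 m.
Re = ρVD_h/μ = 1.26·1.5·0.12/1.99e-05 = 1.14e+04.
ε/D_h = 0.00019/0.12 = 0.00158; Haaland gives 1/√f = -1.8 log₁₀[0.000182+0.000605] = 5.587, so f = 0.03204.
ΔP = f(L/D_h)(ρV²/2) = 0.03204·33.7/0.12·1.417 = 12.76 Pa.

ΔP ≈ 12.8 Pa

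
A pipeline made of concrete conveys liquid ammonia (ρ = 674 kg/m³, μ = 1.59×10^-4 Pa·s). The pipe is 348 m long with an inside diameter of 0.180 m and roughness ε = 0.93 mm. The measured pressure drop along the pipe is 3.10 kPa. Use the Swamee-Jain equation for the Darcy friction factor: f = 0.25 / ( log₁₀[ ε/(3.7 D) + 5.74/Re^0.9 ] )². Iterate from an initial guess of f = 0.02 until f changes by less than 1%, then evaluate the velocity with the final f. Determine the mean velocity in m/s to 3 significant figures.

Rearranging Darcy-Weisbach: V = √(2·ΔP·D/(f·L·ρ)). With ε/D = 0.00093/0.18 = 0.00517, iterate starting from f = 0.02:
  f = 0.02 → V = √(2·3100·0.18/(0.02·348·674)) = 0.4878 m/s; Re = ρVD/μ = 3.722e+05; f → 0.03104
  f = 0.03104 → V = 0.3915 m/s; Re = 2.987e+05; f → 0.03112
Converged (Δf/f < 1%). With the final f = 0.03112: V = √(2·3100·0.18/(0.03112·348·674)) = 0.391 m/s.

V ≈ 0.391 m/s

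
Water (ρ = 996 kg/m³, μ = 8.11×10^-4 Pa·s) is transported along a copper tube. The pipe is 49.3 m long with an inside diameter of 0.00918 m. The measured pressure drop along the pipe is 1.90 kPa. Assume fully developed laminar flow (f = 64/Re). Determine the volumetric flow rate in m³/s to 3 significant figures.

For laminar flow, f = 64/Re with Re = ρVD/μ, so Darcy-Weisbach reduces to ΔP = 32μLV/D². Solving for V: V = ΔP·D²/(32μL) = 1900·(0.00918)²/(32·0.000811·49.3) = 0.1251 m/s.
Check: Re = ρVD/μ = 996·0.1251·0.00918/0.000811 = 1411 < 2300, so the laminar assumption holds.
Q = V·A = 0.1251·(π/4·0.00918²) = 8.283e-06 m³/s = 8.28×10^-6 m³/s.

Q ≈ 8.28×10^-6 m³/s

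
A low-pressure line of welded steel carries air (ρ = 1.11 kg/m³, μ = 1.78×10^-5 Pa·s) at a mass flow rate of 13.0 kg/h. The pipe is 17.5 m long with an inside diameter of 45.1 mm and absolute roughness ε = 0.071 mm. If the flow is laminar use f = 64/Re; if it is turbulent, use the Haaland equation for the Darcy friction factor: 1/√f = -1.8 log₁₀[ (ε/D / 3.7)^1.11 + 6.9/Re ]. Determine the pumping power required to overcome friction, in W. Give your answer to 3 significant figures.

ṁ = 13.0 kg/h = 13.0/3600 = 0.003611 kg/s.
A = πD²/4 = π(0.0451)²/4 = 0.001598 m²; mean velocity V = ṁ/(ρA) = 0.003611/(1.11 · 0.001598) = 2.036 m/s.
Reynolds number Re = ρVD/μ = 1.11 · 2.036 · 0.0451 / 1.78e-05 = 5727.
Re > 4000 → turbulent. Relative roughness ε/D = 7.1e-05/0.0451 = 0.00157. Haaland: 1/√f = -1.8 log₁₀[(0.00157/3.7)^1.11 + 6.9/5727] = -1.8 log₁₀[0.000181 + 0.0012] = 5.145, so f = 0.03778.
Darcy-Weisbach: ΔP = f(L/D)(ρV²/2) = 0.03778·(17.5/0.0451)·(1.11·2.036²/2) = 0.03778·388·2.302 = 33.74 Pa.
Q = ṁ/ρ = 0.003611/1.11 = 0.003253 m³/s.
Pumping power P = QΔP = 0.003253·33.74 = 0.1098 W = 0.110 W.

P ≈ 0.110 W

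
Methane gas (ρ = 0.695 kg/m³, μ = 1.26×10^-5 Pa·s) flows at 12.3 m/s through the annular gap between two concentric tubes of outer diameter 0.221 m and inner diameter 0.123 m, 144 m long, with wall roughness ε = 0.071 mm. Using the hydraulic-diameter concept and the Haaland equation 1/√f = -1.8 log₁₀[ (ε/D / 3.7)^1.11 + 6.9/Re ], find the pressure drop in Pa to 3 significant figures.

ΔP ≈ 1700 Pa

Hydraulic diameter D_h = 4A/P = D_o - D_i = 0.221 - 0.123 = 0.098 m.
Re = ρVD_h/μ = 0.695·12.3·0.098/1.26e-05 = 6.649e+04.
ε/D_h = 7.1e-05/0.098 = 0.000724; Haaland gives 1/√f = -1.8 log₁₀[7.65e-05+0.000104] = 6.739, so f = 0.02202.
ΔP = f(L/D_h)(ρV²/2) = 0.02202·144/0.098·52.57 = 1701 Pa.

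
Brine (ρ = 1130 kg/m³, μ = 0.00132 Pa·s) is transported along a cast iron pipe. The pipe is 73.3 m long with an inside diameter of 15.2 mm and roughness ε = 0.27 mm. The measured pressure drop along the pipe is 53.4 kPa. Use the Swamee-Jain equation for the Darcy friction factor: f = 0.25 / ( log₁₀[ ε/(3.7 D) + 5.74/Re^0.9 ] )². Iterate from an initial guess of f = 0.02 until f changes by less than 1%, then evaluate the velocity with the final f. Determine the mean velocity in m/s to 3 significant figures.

Rearranging Darcy-Weisbach: V = √(2·ΔP·D/(f·L·ρ)). With ε/D = 0.00027/0.0152 = 0.0178, iterate starting from f = 0.02:
  f = 0.02 → V = √(2·5.34e+04·0.0152/(0.02·73.3·1130)) = 0.9899 m/s; Re = ρVD/μ = 1.288e+04; f → 0.05047
  f = 0.05047 → V = 0.6231 m/s; Re = 8108; f → 0.0524
  f = 0.0524 → V = 0.6116 m/s; Re = 7958; f → 0.05249
Converged (Δf/f < 1%). With the final f = 0.05249: V = √(2·5.34e+04·0.0152/(0.05249·73.3·1130)) = 0.611 m/s.

V ≈ 0.611 m/s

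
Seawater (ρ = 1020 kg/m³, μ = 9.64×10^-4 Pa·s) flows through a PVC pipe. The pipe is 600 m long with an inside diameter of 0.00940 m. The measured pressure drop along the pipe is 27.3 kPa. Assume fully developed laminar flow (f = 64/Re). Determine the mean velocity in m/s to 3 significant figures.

For laminar flow, f = 64/Re with Re = ρVD/μ, so Darcy-Weisbach reduces to ΔP = 32μLV/D². Solving for V: V = ΔP·D²/(32μL) = 2.73e+04·(0.0094)²/(32·0.000964·600) = 0.1303 m/s.
Check: Re = ρVD/μ = 1020·0.1303·0.0094/0.000964 = 1296 < 2300, so the laminar assumption holds.

V ≈ 0.130 m/s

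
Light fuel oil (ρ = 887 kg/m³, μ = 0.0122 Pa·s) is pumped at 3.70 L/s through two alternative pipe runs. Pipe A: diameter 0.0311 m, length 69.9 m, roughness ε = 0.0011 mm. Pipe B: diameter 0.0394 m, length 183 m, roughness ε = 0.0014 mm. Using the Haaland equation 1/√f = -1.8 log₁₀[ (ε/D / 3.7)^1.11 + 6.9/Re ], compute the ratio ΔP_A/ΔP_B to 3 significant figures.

ΔP_A/ΔP_B ≈ 1.17

Pipe A: V = Q/A = 0.0037/0.0007596 = 4.871 m/s; Re = 1.101e+04; ε/D = 3.54e-05; Haaland → f = 0.03012; ΔP_A = f(L/D)(ρV²/2) = 7.122e+05 Pa.
Pipe B: V = Q/A = 0.0037/0.001219 = 3.035 m/s; Re = 8693; ε/D = 3.55e-05; Haaland → f = 0.03214; ΔP_B = f(L/D)(ρV²/2) = 6.097e+05 Pa.
ΔP_A/ΔP_B = 7.122e+05/6.097e+05 = 1.17.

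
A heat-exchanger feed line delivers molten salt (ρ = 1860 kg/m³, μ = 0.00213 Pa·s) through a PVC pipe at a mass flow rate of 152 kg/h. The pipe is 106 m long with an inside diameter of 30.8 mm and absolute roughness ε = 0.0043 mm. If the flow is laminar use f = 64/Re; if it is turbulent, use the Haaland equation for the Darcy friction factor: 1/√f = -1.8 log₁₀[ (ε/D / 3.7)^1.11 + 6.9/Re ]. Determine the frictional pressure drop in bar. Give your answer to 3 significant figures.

ṁ = 152 kg/h = 152/3600 = 0.04222 kg/s.
A = πD²/4 = π(0.0308)²/4 = 0.0007451 m²; mean velocity V = ṁ/(ρA) = 0.04222/(1860 · 0.0007451) = 0.03047 m/s.
Reynolds number Re = ρVD/μ = 1860 · 0.03047 · 0.0308 / 0.00213 = 819.4.
Re < 2300 → laminar flow, so f = 64/Re = 64/819.4 = 0.0781 (the turbulent correlation is not needed).
Darcy-Weisbach: ΔP = f(L/D)(ρV²/2) = 0.0781·(106/0.0308)·(1860·0.03047²/2) = 0.0781·3442·0.8633 = 232 Pa.
ΔP = 232 Pa = 0.00232 bar.

ΔP ≈ 0.00232 bar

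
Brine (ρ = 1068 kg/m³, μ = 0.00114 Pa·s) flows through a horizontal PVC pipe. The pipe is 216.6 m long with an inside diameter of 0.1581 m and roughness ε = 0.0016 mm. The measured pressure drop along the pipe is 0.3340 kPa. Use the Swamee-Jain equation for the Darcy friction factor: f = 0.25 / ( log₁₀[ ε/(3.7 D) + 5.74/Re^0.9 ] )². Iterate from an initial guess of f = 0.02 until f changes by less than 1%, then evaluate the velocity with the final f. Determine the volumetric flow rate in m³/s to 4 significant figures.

Q ≈ 0.002604 m³/s

Rearranging Darcy-Weisbach: V = √(2·ΔP·D/(f·L·ρ)). With ε/D = 1.6e-06/0.1581 = 1.01e-05, iterate starting from f = 0.02:
  f = 0.02 → V = √(2·334·0.1581/(0.02·216.6·1068)) = 0.1511 m/s; Re = ρVD/μ = 2.238e+04; f → 0.02513
  f = 0.02513 → V = 0.1348 m/s; Re = 1.996e+04; f → 0.02585
  f = 0.02585 → V = 0.1329 m/s; Re = 1.968e+04; f → 0.02594
Converged (Δf/f < 1%). With the final f = 0.02594: V = √(2·334·0.1581/(0.02594·216.6·1068)) = 0.1327 m/s.
Q = V·A = 0.1327·(π/4·0.1581²) = 0.002604 m³/s = 0.002604 m³/s.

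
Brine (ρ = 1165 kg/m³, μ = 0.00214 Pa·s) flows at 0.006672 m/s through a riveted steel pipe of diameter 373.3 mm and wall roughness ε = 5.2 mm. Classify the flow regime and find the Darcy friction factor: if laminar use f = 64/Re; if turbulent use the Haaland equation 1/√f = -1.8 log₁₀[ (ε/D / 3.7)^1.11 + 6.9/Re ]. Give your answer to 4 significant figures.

Re = ρVD/μ = 1165·0.006672·0.3733/0.00214 = 1356.
Re < 2300 → laminar, so f = 64/Re = 0.0472 (roughness is irrelevant in laminar flow).

f ≈ 0.04720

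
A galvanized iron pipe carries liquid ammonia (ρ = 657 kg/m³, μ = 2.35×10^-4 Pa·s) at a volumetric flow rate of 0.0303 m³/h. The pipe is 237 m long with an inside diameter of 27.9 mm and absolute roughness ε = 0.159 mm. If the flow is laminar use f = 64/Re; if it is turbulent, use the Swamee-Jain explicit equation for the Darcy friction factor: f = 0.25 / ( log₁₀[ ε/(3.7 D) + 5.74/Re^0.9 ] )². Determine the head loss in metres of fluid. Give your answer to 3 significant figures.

Q = 0.0303 m³/h = 0.0303/3600 = 8.417e-06 m³/s.
Cross-sectional area A = πD²/4 = π(0.0279)²/4 = 0.0006114 m²; mean velocity V = Q/A = 8.417e-06/0.0006114 = 0.01377 m/s.
Reynolds number Re = ρVD/μ = 657 · 0.01377 · 0.0279 / 0.000235 = 1074.
Re < 2300 → laminar flow, so f = 64/Re = 64/1074 = 0.0596 (the turbulent correlation is not needed).
Darcy-Weisbach: ΔP = f(L/D)(ρV²/2) = 0.0596·(237/0.0279)·(657·0.01377²/2) = 0.0596·8495·0.06226 = 31.52 Pa.
Head loss h_f = ΔP/(ρg) = 31.52/(657·9.81) = 0.00489 m.

h_f ≈ 0.00489 m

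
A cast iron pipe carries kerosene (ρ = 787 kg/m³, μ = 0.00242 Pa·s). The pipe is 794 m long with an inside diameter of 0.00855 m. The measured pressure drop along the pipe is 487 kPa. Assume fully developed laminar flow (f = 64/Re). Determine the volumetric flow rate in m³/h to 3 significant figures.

For laminar flow, f = 64/Re with Re = ρVD/μ, so Darcy-Weisbach reduces to ΔP = 32μLV/D². Solving for V: V = ΔP·D²/(32μL) = 4.87e+05·(0.00855)²/(32·0.00242·794) = 0.579 m/s.
Check: Re = ρVD/μ = 787·0.579·0.00855/0.00242 = 1610 < 2300, so the laminar assumption holds.
Q = V·A = 0.579·(π/4·0.00855²) = 3.324e-05 m³/s = 0.120 m³/h.

Q ≈ 0.120 m³/h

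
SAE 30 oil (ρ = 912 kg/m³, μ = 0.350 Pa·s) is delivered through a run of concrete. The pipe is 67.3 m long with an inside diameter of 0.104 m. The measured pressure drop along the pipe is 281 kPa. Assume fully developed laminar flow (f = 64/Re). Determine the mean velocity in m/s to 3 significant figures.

For laminar flow, f = 64/Re with Re = ρVD/μ, so Darcy-Weisbach reduces to ΔP = 32μLV/D². Solving for V: V = ΔP·D²/(32μL) = 2.81e+05·(0.104)²/(32·0.35·67.3) = 4.032 m/s.
Check: Re = ρVD/μ = 912·4.032·0.104/0.35 = 1093 < 2300, so the laminar assumption holds.

V ≈ 4.03 m/s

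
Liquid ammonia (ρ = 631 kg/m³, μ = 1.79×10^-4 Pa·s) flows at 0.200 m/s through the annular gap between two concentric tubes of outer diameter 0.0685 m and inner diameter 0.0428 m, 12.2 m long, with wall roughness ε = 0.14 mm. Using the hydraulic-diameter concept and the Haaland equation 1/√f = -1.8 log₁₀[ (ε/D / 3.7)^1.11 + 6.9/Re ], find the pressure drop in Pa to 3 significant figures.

ΔP ≈ 211 Pa

Hydraulic diameter D_h = 4A/P = D_o - D_i = 0.0685 - 0.0428 = 0.0257 m.
Re = ρVD_h/μ = 631·0.2·0.0257/0.000179 = 1.812e+04.
ε/D_h = 0.00014/0.0257 = 0.00545; Haaland gives 1/√f = -1.8 log₁₀[0.000719+0.000381] = 5.326, so f = 0.03525.
ΔP = f(L/D_h)(ρV²/2) = 0.03525·12.2/0.0257·12.62 = 211.2 Pa.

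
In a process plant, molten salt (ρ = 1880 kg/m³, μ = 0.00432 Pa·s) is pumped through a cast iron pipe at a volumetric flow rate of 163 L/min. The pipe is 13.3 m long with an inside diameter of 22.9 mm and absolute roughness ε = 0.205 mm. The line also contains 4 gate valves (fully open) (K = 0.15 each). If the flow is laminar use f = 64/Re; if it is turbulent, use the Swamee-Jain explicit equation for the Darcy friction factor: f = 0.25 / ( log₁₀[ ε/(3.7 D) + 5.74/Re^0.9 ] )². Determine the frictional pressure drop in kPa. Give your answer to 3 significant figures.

ΔP ≈ 923 kPa

Q = 163 L/min = 163/60000 = 0.002717 m³/s.
Cross-sectional area A = πD²/4 = π(0.0229)²/4 = 0.0004119 m²; mean velocity V = Q/A = 0.002717/0.0004119 = 6.596 m/s.
Reynolds number Re = ρVD/μ = 1880 · 6.596 · 0.0229 / 0.00432 = 6.573e+04.
Re > 4000 → turbulent. Relative roughness ε/D = 0.000205/0.0229 = 0.00895. Swamee-Jain: f = 0.25/(log₁₀[0.00895/3.7 + 5.74/6.573e+04^0.9])² = 0.25/(log₁₀[0.00242 + 0.000265])² = 0.25/(-2.571)² = 0.03782.
Total minor-loss coefficient ΣK = 4·0.15 = 0.6.
ΔP = [f·L/D + ΣK]·(ρV²/2) = [0.03782·13.3/0.0229 + 0.6]·(1880·6.596²/2) = [21.96 + 0.6]·4.09e+04 = 9.227e+05 Pa.
ΔP = 9.227e+05 Pa = 923 kPa.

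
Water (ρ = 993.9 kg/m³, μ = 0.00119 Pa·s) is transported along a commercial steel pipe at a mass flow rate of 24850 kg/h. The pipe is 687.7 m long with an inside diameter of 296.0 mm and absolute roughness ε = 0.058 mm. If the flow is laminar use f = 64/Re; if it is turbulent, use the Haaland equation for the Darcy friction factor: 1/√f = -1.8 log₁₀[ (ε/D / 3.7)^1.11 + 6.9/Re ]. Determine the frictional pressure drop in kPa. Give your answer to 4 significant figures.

ΔP ≈ 0.2911 kPa

ṁ = 24850 kg/h = 24850/3600 = 6.903 kg/s.
A = πD²/4 = π(0.296)²/4 = 0.06881 m²; mean velocity V = ṁ/(ρA) = 6.903/(993.9 · 0.06881) = 0.1009 m/s.
Reynolds number Re = ρVD/μ = 993.9 · 0.1009 · 0.296 / 0.00119 = 2.495e+04.
Re > 4000 → turbulent. Relative roughness ε/D = 5.8e-05/0.296 = 0.000196. Haaland: 1/√f = -1.8 log₁₀[(0.000196/3.7)^1.11 + 6.9/2.495e+04] = -1.8 log₁₀[1.79e-05 + 0.000277] = 6.356, so f = 0.02476.
Darcy-Weisbach: ΔP = f(L/D)(ρV²/2) = 0.02476·(687.7/0.296)·(993.9·0.1009²/2) = 0.02476·2323·5.062 = 291.1 Pa.
ΔP = 291.1 Pa = 0.2911 kPa.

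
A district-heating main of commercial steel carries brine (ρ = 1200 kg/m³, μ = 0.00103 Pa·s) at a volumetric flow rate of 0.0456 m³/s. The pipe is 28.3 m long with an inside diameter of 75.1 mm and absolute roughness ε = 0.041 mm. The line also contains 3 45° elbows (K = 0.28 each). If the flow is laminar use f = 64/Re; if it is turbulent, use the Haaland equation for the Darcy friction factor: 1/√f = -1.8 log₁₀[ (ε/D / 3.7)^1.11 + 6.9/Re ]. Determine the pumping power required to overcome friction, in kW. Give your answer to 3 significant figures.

P ≈ 21.6 kW

Cross-sectional area A = πD²/4 = π(0.0751)²/4 = 0.00443 m²; mean velocity V = Q/A = 0.0456/0.00443 = 10.29 m/s.
Reynolds number Re = ρVD/μ = 1200 · 10.29 · 0.0751 / 0.00103 = 9.007e+05.
Re > 4000 → turbulent. Relative roughness ε/D = 4.1e-05/0.0751 = 0.000546. Haaland: 1/√f = -1.8 log₁₀[(0.000546/3.7)^1.11 + 6.9/9.007e+05] = -1.8 log₁₀[5.59e-05 + 7.66e-06] = 7.554, so f = 0.01752.
Total minor-loss coefficient ΣK = 3·0.28 = 0.84.
ΔP = [f·L/D + ΣK]·(ρV²/2) = [0.01752·28.3/0.0751 + 0.84]·(1200·10.29²/2) = [6.604 + 0.84]·6.358e+04 = 4.733e+05 Pa.
Pumping power P = QΔP = 0.0456·4.733e+05 = 21580 W = 21.6 kW.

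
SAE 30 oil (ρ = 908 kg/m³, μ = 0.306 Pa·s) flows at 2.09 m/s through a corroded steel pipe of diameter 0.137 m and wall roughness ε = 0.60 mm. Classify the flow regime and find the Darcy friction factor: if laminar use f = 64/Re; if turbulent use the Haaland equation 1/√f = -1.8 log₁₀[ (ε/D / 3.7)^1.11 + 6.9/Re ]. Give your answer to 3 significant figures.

Re = ρVD/μ = 908·2.09·0.137/0.306 = 849.6.
Re < 2300 → laminar, so f = 64/Re = 0.07533 (roughness is irrelevant in laminar flow).

f ≈ 0.0753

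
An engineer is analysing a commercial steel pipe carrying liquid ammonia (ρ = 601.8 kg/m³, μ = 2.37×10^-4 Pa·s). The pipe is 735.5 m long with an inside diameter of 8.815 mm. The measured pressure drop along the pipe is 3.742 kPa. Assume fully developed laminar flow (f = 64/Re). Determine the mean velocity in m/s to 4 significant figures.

For laminar flow, f = 64/Re with Re = ρVD/μ, so Darcy-Weisbach reduces to ΔP = 32μLV/D². Solving for V: V = ΔP·D²/(32μL) = 3742·(0.008815)²/(32·0.000237·735.5) = 0.05213 m/s.
Check: Re = ρVD/μ = 601.8·0.05213·0.008815/0.000237 = 1167 < 2300, so the laminar assumption holds.

V ≈ 0.05213 m/s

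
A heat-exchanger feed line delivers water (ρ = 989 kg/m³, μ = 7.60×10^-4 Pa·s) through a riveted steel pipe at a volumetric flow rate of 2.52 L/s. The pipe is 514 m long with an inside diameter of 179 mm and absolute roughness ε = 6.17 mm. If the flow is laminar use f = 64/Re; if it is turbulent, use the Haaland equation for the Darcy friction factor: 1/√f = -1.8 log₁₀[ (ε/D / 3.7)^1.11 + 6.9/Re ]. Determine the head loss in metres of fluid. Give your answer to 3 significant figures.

h_f ≈ 0.0910 m

Q = 2.52 L/s = 2.52/1000 = 0.00252 m³/s.
Cross-sectional area A = πD²/4 = π(0.179)²/4 = 0.02516 m²; mean velocity V = Q/A = 0.00252/0.02516 = 0.1001 m/s.
Reynolds number Re = ρVD/μ = 989 · 0.1001 · 0.179 / 0.00076 = 2.333e+04.
Re > 4000 → turbulent. Relative roughness ε/D = 0.00617/0.179 = 0.0345. Haaland: 1/√f = -1.8 log₁₀[(0.0345/3.7)^1.11 + 6.9/2.333e+04] = -1.8 log₁₀[0.00557 + 0.000296] = 4.017, so f = 0.06197.
Darcy-Weisbach: ΔP = f(L/D)(ρV²/2) = 0.06197·(514/0.179)·(989·0.1001²/2) = 0.06197·2872·4.959 = 882.4 Pa.
Head loss h_f = ΔP/(ρg) = 882.4/(989·9.81) = 0.0910 m.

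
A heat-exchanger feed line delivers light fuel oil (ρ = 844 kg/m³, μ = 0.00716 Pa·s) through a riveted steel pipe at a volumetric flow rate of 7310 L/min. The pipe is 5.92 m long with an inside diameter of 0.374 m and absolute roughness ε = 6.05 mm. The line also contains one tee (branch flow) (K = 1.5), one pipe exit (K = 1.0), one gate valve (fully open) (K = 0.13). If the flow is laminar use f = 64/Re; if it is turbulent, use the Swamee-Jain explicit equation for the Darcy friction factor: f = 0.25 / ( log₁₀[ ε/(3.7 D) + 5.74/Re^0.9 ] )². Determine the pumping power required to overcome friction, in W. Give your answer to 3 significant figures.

P ≈ 213 W

Q = 7310 L/min = 7310/60000 = 0.1218 m³/s.
Cross-sectional area A = πD²/4 = π(0.374)²/4 = 0.1099 m²; mean velocity V = Q/A = 0.1218/0.1099 = 1.109 m/s.
Reynolds number Re = ρVD/μ = 844 · 1.109 · 0.374 / 0.00716 = 4.889e+04.
Re > 4000 → turbulent. Relative roughness ε/D = 0.00605/0.374 = 0.0162. Swamee-Jain: f = 0.25/(log₁₀[0.0162/3.7 + 5.74/4.889e+04^0.9])² = 0.25/(log₁₀[0.00437 + 0.000346])² = 0.25/(-2.326)² = 0.0462.
Total minor-loss coefficient ΣK = 1·1.5 + 1·1 + 1·0.13 = 2.63.
ΔP = [f·L/D + ΣK]·(ρV²/2) = [0.0462·5.92/0.374 + 2.63]·(844·1.109²/2) = [0.7313 + 2.63]·519 = 1745 Pa.
Pumping power P = QΔP = 0.1218·1745 = 212.5 W = 213 W.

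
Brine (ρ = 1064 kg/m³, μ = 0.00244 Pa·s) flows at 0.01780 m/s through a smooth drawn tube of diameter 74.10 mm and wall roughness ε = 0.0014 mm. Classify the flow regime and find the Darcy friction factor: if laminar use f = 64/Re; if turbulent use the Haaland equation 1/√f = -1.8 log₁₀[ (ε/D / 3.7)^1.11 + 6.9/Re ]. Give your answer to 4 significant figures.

Re = ρVD/μ = 1064·0.0178·0.0741/0.00244 = 575.2.
Re < 2300 → laminar, so f = 64/Re = 0.1113 (roughness is irrelevant in laminar flow).

f ≈ 0.1113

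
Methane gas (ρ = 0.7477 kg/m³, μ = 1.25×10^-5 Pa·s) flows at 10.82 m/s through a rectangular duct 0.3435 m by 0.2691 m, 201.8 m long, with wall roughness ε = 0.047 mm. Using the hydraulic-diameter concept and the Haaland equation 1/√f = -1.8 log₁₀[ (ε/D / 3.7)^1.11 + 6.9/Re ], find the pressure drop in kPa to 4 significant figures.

ΔP ≈ 0.4868 kPa

Hydraulic diameter D_h = 4A/P = 4·(0.3435·0.2691)/(2·(0.3435+0.2691)) = 0.3697/1.225 = 0.3018 m.
Re = ρVD_h/μ = 0.7477·10.82·0.3018/1.25e-05 = 1.953e+05.
ε/D_h = 4.7e-05/0.3018 = 0.000156; Haaland gives 1/√f = -1.8 log₁₀[1.39e-05+3.53e-05] = 7.754, so f = 0.01663.
ΔP = f(L/D_h)(ρV²/2) = 0.01663·201.8/0.3018·43.77 = 486.8 Pa.
ΔP = 0.4868 kPa.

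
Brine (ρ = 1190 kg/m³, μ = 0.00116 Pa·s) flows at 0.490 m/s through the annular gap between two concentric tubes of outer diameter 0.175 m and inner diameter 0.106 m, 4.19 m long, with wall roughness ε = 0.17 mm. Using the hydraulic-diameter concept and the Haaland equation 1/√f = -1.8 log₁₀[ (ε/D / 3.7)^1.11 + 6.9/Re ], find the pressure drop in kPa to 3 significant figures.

ΔP ≈ 0.245 kPa

Hydraulic diameter D_h = 4A/P = D_o - D_i = 0.175 - 0.106 = 0.069 m.
Re = ρVD_h/μ = 1190·0.49·0.069/0.00116 = 3.468e+04.
ε/D_h = 0.00017/0.069 = 0.00246; Haaland gives 1/√f = -1.8 log₁₀[0.000298+0.000199] = 5.947, so f = 0.02828.
ΔP = f(L/D_h)(ρV²/2) = 0.02828·4.19/0.069·142.9 = 245.3 Pa.
ΔP = 0.245 kPa.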